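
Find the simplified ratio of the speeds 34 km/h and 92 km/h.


Ratio = 34:92
GCD = 2
Simplified = 17:46
Time ratio (same distance) = 46:17
Speed ratio = 17:46

17:46


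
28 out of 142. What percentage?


Percentage = (part / whole) × 100
= (28 / 142) × 100
≈ 19.72%

19.72%


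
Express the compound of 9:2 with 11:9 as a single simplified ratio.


Compound ratio = (9×11) : (2×9)
= 99:18
GCD = 9
= 11:2

11:2


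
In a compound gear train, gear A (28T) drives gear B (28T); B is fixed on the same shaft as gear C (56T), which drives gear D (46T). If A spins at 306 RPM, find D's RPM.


Stage 1: RPM_B = RPM_A × t_A/t_B = 306 × 28/28 = 8568/28 = 306.00
B and C share a shaft → RPM_C = RPM_B
Stage 2: RPM_D = RPM_C × t_C/t_D = RPM_A × (t_A×t_C)/(t_B×t_D)
Overall ratio = (28×56)/(28×46) = 1568/1288
RPM_D = 306 × 1568/1288 = 479808/1288
≈ 372.52 RPM

372.52 RPM


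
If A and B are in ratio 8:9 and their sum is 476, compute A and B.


Let A = 8k, B = 9k.
8k + 9k = 476
17k = 476 → k = 476/17 = 28
A = 8×28 = 224, B = 9×28 = 252
= A = 224, B = 252

A = 224, B = 252


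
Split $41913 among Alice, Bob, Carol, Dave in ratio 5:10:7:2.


Total parts = 5 + 10 + 7 + 2 = 24
Alice: 41913 × 5/24 = 8731.88
Bob: 41913 × 10/24 = 17463.75
Carol: 41913 × 7/24 = 12224.63
Dave: 41913 × 2/24 = 3492.75
= Alice: $8731.88, Bob: $17463.75, Carol: $12224.63, Dave: $3492.75

Alice: $8731.88, Bob: $17463.75, Carol: $12224.63, Dave: $3492.75


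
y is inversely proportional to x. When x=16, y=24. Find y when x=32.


Inverse proportion: x × y = constant
k = 16 × 24 = 384
y₂ = k / 32 = 384 / 32
= 12.00

12.00


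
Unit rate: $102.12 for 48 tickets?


Unit rate = total / quantity
= 102.12 / 48
= $2.13 per unit

$2.13 per unit


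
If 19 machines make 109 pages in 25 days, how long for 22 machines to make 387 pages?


Days ∝ work / workers, so d₂ = d₁ × (m₁/m₂) × (w₂/w₁)
Workers factor (inverse): 19/22 ≈ 0.8636
Work factor (direct): 387/109 ≈ 3.5505
d₂ = 25 × 19/22 × 387/109 = (25 × 19 × 387) / (22 × 109) = 183825/2398
≈ 76.66 days

76.66 days


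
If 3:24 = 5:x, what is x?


Cross multiply: 3 × x = 24 × 5
3x = 120
x = 120 / 3
= 40.00

40.00


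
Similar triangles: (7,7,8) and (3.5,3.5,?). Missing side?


Scale factor = 3.5/7 = 0.5
Missing side = 8 × 0.5
= 4.0

4.0


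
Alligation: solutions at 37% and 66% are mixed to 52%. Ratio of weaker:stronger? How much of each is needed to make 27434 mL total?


Let x parts of 37% mix with y parts of 66%.
37x + 66y = 52(x + y)
37x + 66y = 52x + 52y
x(37 - 52) = y(52 - 66)
x/y = (66 - 52)/(52 - 37) = 14/15
Simplify: 14:15
Total parts = 29; one part = 27434/29 = 946.00 mL
37% solution: 14×946.00 = 13244.00 mL
66% solution: 15×946.00 = 14190.00 mL
= ratio 14:15; 13244.00 mL and 14190.00 mL

ratio 14:15; 13244.00 mL and 14190.00 mL


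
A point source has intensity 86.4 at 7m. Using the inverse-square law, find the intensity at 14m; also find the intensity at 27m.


I₁d₁² = I₂d₂²
I at 14m = 86.4 × (7/14)² = 86.4 × 49/196 = 4233.6/196 = 21.6000
I at 27m = 86.4 × (7/27)² = 86.4 × 49/729 = 4233.6/729 ≈ 5.8074
= 21.6000 and 5.8074

21.6000 and 5.8074


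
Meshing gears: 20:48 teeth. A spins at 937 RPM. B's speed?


Gear ratio = 20:48 = 5:12
RPM_B = RPM_A × (teeth_A / teeth_B)
= 937 × (20/48)
= 390.4 RPM

390.4 RPM


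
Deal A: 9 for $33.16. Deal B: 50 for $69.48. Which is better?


Deal A: $33.16/9 = $3.6844/unit
Deal B: $69.48/50 = $1.3896/unit
B is cheaper per unit
= Deal B

Deal B


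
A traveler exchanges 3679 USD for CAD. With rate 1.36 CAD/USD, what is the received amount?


Amount × rate = 3679 × 1.36
= 5003.44 CAD

5003.44 CAD


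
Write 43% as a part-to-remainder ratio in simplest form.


43% means 43 parts out of 100; remainder = 57
Part : remainder = 43:57
GCD = 1
= 43:57

43:57


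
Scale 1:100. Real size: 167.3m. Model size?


Model size = real / scale
= 167.3 / 100
= 1.6730 m

1.6730 m


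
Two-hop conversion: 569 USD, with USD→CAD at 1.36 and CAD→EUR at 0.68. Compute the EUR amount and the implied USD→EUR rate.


Step 1: 569 USD × 1.36 = 773.84 CAD
Step 2: 773.84 CAD × 0.68 = 526.21 EUR
Implied rate USD→EUR = 1.36 × 0.68 = 0.9248
= 526.21 EUR; implied rate 0.9248 EUR/USD

526.21 EUR; implied rate 0.9248 EUR/USD


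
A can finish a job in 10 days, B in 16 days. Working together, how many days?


Rate of A = 1/10 per day
Rate of B = 1/16 per day
Combined rate = 1/10 + 1/16 = 26/160 = 0.1625 per day
Days = 1 / combined rate = 160/26
≈ 6.15 days

6.15 days


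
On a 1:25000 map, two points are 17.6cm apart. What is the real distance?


Real distance = map distance × scale
= 17.6cm × 25000
= 440000 cm = 4400.0 m
= 4.400 km

4.400 km


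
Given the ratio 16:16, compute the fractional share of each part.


Total parts = 16 + 16 = 32
First part: 16/32 = 1/2
Second part: 16/32 = 1/2
= 1/2 and 1/2

1/2 and 1/2


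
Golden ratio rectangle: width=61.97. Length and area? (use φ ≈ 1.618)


φ = (1 + √5) / 2 ≈ 1.618
Length = width × φ = 61.97 × 1.618 = 100.26746
≈ 100.27
Area = width × length = 61.97 × 100.26746 = 6213.5744962 ≈ 6213.57
= Length: 100.27, Area: 6213.57

Length: 100.27, Area: 6213.57


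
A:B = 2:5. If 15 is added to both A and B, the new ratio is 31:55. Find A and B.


Let A = 2k, B = 5k.
(2k + 15) / (5k + 15) = 31/55
Cross-multiply: 55(2k + 15) = 31(5k + 15)
110k + 825 = 155k + 465
110k - 155k = 465 - 825
-45k = -360
k = -360/-45 = 8
A = 2×8 = 16, B = 5×8 = 40
= A = 16, B = 40

A = 16, B = 40


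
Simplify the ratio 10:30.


GCD(10, 30) = 10
10/10 : 30/10
= 1:3

1:3


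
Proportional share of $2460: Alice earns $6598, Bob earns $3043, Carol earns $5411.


Total income = 6598 + 3043 + 5411 = $15052
Alice: $2460 × 6598/15052 = $1078.33
Bob: $2460 × 3043/15052 = $497.33
Carol: $2460 × 5411/15052 = $884.34
= Alice: $1078.33, Bob: $497.33, Carol: $884.34

Alice: $1078.33, Bob: $497.33, Carol: $884.34


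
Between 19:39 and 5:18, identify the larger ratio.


19/39 = 0.4872
5/18 = 0.2778
0.4872 > 0.2778, so 19:39 is greater
= 19:39

19:39


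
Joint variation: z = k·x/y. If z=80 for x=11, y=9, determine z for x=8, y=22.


z = k·x/y
Solve for k using the known point: k = z·y/x = 80×9/11 = 720/11 ≈ 65.4545
Now evaluate at x=8, y=22:
z = k × 8 / 22 = (720 × 8) / (11 × 22) = 5760/242
≈ 23.8017

23.8017


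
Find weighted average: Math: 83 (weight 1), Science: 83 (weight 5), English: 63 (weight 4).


Numerator = 83×1 + 83×5 + 63×4
= 83 + 415 + 252
= 750
Total weight = 10
Weighted avg = 750/10
= 75.00

75.00


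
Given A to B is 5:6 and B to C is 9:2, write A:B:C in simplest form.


Match B: multiply A:B by 9 → 45:54
Multiply B:C by 6 → 54:12
Combined: 45:54:12
GCD = 3
= 15:18:4

15:18:4


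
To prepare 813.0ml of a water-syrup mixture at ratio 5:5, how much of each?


Total parts = 5 + 5 = 10
water: 813.0 × 5/10 = 406.5ml
syrup: 813.0 × 5/10 = 406.5ml
= 406.5ml and 406.5ml

406.5ml and 406.5ml


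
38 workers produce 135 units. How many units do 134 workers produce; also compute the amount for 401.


Direct proportion: y/x = constant
k = 135/38 ≈ 3.5526
y at x=134: k × 134 = 135 × 134 / 38 = 18090/38 ≈ 476.05
y at x=401: k × 401 = 135 × 401 / 38 = 54135/38 ≈ 1424.61
= 476.05 and 1424.61

476.05 and 1424.61


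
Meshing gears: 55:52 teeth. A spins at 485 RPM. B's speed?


Gear ratio = 55:52 = 55:52
RPM_B = RPM_A × (teeth_A / teeth_B)
= 485 × (55/52)
= 513.0 RPM

513.0 RPM


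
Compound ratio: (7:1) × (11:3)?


Compound ratio = (7×11) : (1×3)
= 77:3
GCD = 1
= 77:3

77:3


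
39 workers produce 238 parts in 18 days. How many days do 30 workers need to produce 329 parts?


Days ∝ work / workers, so d₂ = d₁ × (m₁/m₂) × (w₂/w₁)
Workers factor (inverse): 39/30 = 1.3000
Work factor (direct): 329/238 ≈ 1.3824
d₂ = 18 × 39/30 × 329/238 = (18 × 39 × 329) / (30 × 238) = 230958/7140
≈ 32.35 days

32.35 days


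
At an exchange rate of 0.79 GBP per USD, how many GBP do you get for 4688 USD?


Amount × rate = 4688 × 0.79
= 3703.52 GBP

3703.52 GBP


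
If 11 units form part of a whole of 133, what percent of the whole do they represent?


Percentage = (part / whole) × 100
= (11 / 133) × 100
≈ 8.27%

8.27%


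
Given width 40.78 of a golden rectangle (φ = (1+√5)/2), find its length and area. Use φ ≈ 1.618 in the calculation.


φ = (1 + √5) / 2 ≈ 1.618
Length = width × φ = 40.78 × 1.618 = 65.98204
≈ 65.98
Area = width × length = 40.78 × 65.98204 = 2690.7475912 ≈ 2690.75
= Length: 65.98, Area: 2690.75

Length: 65.98, Area: 2690.75


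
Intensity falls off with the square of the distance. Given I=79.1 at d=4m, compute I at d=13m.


I₁d₁² = I₂d₂²
I₂ = I₁ × (d₁/d₂)²
= 79.1 × (4/13)²
= 79.1 × 16/169
= 1265.6/169
≈ 7.4888

7.4888


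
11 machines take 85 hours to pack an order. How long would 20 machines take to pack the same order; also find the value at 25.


Inverse proportion: x × y = constant
k = 11 × 85 = 935
At x=20: k/20 = 46.75
At x=25: k/25 = 37.40
= 46.75 and 37.40

46.75 and 37.40


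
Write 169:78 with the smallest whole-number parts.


GCD(169, 78) = 13
169/13 : 78/13
= 13:6

13:6


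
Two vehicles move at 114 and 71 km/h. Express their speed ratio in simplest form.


Ratio = 114:71
GCD = 1
Simplified = 114:71
Time ratio (same distance) = 71:114
Speed ratio = 114:71

114:71


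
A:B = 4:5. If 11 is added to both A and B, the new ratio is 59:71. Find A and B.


Let A = 4k, B = 5k.
(4k + 11) / (5k + 11) = 59/71
Cross-multiply: 71(4k + 11) = 59(5k + 11)
284k + 781 = 295k + 649
284k - 295k = 649 - 781
-11k = -132
k = -132/-11 = 12
A = 4×12 = 48, B = 5×12 = 60
= A = 48, B = 60

A = 48, B = 60


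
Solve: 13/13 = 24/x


Cross multiply: 13 × x = 13 × 24
13x = 312
x = 312 / 13
= 24.00

24.00


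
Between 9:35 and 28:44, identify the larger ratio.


9/35 = 0.2571
28/44 = 0.6364
0.2571 < 0.6364, so 9:35 is less
= 28:44

28:44


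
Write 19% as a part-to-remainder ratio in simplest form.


19% means 19 parts out of 100; remainder = 81
Part : remainder = 19:81
GCD = 1
= 19:81

19:81


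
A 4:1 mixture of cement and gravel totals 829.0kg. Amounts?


Total parts = 4 + 1 = 5
cement: 829.0 × 4/5 = 663.2kg
gravel: 829.0 × 1/5 = 165.8kg
= 663.2kg and 165.8kg

663.2kg and 165.8kg


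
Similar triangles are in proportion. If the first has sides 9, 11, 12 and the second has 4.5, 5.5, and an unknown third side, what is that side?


Scale factor = 4.5/9 = 0.5
Missing side = 12 × 0.5
= 6.0

6.0


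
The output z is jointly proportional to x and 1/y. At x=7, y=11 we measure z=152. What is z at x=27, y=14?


z = k·x/y
Solve for k using the known point: k = z·y/x = 152×11/7 = 1672/7 ≈ 238.8571
Now evaluate at x=27, y=14:
z = k × 27 / 14 = (1672 × 27) / (7 × 14) = 45144/98
≈ 460.6531

460.6531


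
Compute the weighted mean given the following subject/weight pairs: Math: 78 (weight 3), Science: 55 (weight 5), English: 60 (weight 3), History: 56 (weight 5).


Numerator = 78×3 + 55×5 + 60×3 + 56×5
= 234 + 275 + 180 + 280
= 969
Total weight = 16
Weighted avg = 969/16
= 60.56

60.56


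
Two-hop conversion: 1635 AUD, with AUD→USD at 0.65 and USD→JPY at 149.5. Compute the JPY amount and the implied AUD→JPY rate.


Step 1: 1635 AUD × 0.65 = 1062.75 USD
Step 2: 1062.75 USD × 149.5 = 158881.13 JPY
Implied rate AUD→JPY = 0.65 × 149.5 = 97.1750
= 158881.13 JPY; implied rate 97.1750 JPY/AUD

158881.13 JPY; implied rate 97.1750 JPY/AUD


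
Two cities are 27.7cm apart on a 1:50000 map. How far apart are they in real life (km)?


Real distance = map distance × scale
= 27.7cm × 50000
= 1385000 cm = 13850.0 m
= 13.850 km

13.850 km


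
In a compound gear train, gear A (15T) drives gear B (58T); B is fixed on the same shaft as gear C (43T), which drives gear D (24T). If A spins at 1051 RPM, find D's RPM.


Stage 1: RPM_B = RPM_A × t_A/t_B = 1051 × 15/58 = 15765/58 ≈ 271.81
B and C share a shaft → RPM_C = RPM_B
Stage 2: RPM_D = RPM_C × t_C/t_D = RPM_A × (t_A×t_C)/(t_B×t_D)
Overall ratio = (15×43)/(58×24) = 645/1392
RPM_D = 1051 × 645/1392 = 677895/1392
≈ 486.99 RPM

486.99 RPM


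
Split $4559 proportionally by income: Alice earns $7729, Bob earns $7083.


Total income = 7729 + 7083 = $14812
Alice: $4559 × 7729/14812 = $2378.92
Bob: $4559 × 7083/14812 = $2180.08
= Alice: $2378.92, Bob: $2180.08

Alice: $2378.92, Bob: $2180.08


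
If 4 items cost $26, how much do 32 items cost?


Direct proportion: y/x = constant
k = 26/4 = 6.5000
y₂ = k × 32 = 26 × 32 / 4 = 832/4
= 208.00

208.00


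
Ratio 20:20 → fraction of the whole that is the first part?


Total parts = 20 + 20 = 40
First part: 20/40 = 1/2
= 1/2

1/2


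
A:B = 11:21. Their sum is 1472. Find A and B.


Let A = 11k, B = 21k.
11k + 21k = 1472
32k = 1472 → k = 1472/32 = 46
A = 11×46 = 506, B = 21×46 = 966
= A = 506, B = 966

A = 506, B = 966


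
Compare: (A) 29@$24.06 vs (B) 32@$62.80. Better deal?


Deal A: $24.06/29 = $0.8297/unit
Deal B: $62.80/32 = $1.9625/unit
A is cheaper per unit
= Deal A

Deal A


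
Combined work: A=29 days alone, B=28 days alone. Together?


Rate of A = 1/29 per day
Rate of B = 1/28 per day
Combined rate = 1/29 + 1/28 = 57/812 ≈ 0.0702 per day
Days = 1 / combined rate = 812/57
≈ 14.25 days

14.25 days


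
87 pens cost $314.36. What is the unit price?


Unit rate = total / quantity
= 314.36 / 87
= $3.61 per unit

$3.61 per unit


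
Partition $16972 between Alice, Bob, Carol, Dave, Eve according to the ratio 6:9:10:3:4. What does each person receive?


Total parts = 6 + 9 + 10 + 3 + 4 = 32
Alice: 16972 × 6/32 = 3182.25
Bob: 16972 × 9/32 = 4773.38
Carol: 16972 × 10/32 = 5303.75
Dave: 16972 × 3/32 = 1591.13
Eve: 16972 × 4/32 = 2121.50
= Alice: $3182.25, Bob: $4773.38, Carol: $5303.75, Dave: $1591.13, Eve: $2121.50

Alice: $3182.25, Bob: $4773.38, Carol: $5303.75, Dave: $1591.13, Eve: $2121.50


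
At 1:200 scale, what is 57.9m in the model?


Model size = real / scale
= 57.9 / 200
= 0.2895 m

0.2895 m


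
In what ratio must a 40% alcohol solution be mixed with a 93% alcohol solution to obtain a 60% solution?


Let x parts of 40% mix with y parts of 93%.
40x + 93y = 60(x + y)
40x + 93y = 60x + 60y
x(40 - 60) = y(60 - 93)
x/y = (93 - 60)/(60 - 40) = 33/20
Simplify: 33:20
= 33:20

33:20


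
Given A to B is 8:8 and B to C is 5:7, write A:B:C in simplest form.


Match B: multiply A:B by 5 → 40:40
Multiply B:C by 8 → 40:56
Combined: 40:40:56
GCD = 8
= 5:5:7

5:5:7


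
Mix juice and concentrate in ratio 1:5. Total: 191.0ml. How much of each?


Total parts = 1 + 5 = 6
juice: 191.0 × 1/6 = 31.8ml
concentrate: 191.0 × 5/6 = 159.2ml
= 31.8ml and 159.2ml

31.8ml and 159.2ml


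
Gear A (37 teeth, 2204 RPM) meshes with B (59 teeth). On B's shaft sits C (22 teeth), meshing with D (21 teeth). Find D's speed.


Stage 1: RPM_B = RPM_A × t_A/t_B = 2204 × 37/59 = 81548/59 ≈ 1382.17
B and C share a shaft → RPM_C = RPM_B
Stage 2: RPM_D = RPM_C × t_C/t_D = RPM_A × (t_A×t_C)/(t_B×t_D)
Overall ratio = (37×22)/(59×21) = 814/1239
RPM_D = 2204 × 814/1239 = 1794056/1239
≈ 1447.99 RPM

1447.99 RPM


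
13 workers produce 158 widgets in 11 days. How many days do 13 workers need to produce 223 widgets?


Days ∝ work / workers, so d₂ = d₁ × (m₁/m₂) × (w₂/w₁)
Workers factor (inverse): 13/13 = 1.0000
Work factor (direct): 223/158 ≈ 1.4114
d₂ = 11 × 13/13 × 223/158 = (11 × 13 × 223) / (13 × 158) = 31889/2054
≈ 15.53 days

15.53 days


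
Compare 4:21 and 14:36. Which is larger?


4/21 = 0.1905
14/36 = 0.3889
0.1905 < 0.3889, so 4:21 is less
= 14:36

14:36


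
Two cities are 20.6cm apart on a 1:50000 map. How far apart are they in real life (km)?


Real distance = map distance × scale
= 20.6cm × 50000
= 1030000 cm = 10300.0 m
= 10.300 km

10.300 km


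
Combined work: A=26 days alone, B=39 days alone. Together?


Rate of A = 1/26 per day
Rate of B = 1/39 per day
Combined rate = 1/26 + 1/39 = 65/1014 ≈ 0.0641 per day
Days = 1 / combined rate = 1014/65
= 15.60 days

15.60 days


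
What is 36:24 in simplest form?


GCD(36, 24) = 12
36/12 : 24/12
= 3:2

3:2


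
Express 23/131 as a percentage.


Percentage = (part / whole) × 100
= (23 / 131) × 100
≈ 17.56%

17.56%


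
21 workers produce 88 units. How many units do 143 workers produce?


Direct proportion: y/x = constant
k = 88/21 ≈ 4.1905
y₂ = k × 143 = 88 × 143 / 21 = 12584/21
≈ 599.24

599.24


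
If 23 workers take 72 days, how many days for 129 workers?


Inverse proportion: x × y = constant
k = 23 × 72 = 1656
y₂ = k / 129 = 1656 / 129
= 12.84

12.84


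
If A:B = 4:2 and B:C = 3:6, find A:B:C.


Match B: multiply A:B by 3 → 12:6
Multiply B:C by 2 → 6:12
Combined: 12:6:12
GCD = 6
= 2:1:2

2:1:2


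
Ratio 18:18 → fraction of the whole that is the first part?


Total parts = 18 + 18 = 36
First part: 18/36 = 1/2
= 1/2

1/2


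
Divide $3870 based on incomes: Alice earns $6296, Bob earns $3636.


Total income = 6296 + 3636 = $9932
Alice: $3870 × 6296/9932 = $2453.23
Bob: $3870 × 3636/9932 = $1416.77
= Alice: $2453.23, Bob: $1416.77

Alice: $2453.23, Bob: $1416.77


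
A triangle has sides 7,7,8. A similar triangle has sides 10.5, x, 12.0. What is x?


Scale factor = 10.5/7 = 1.5
Missing side = 7 × 1.5
= 10.5

10.5


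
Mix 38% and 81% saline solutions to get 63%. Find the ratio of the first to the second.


Let x parts of 38% mix with y parts of 81%.
38x + 81y = 63(x + y)
38x + 81y = 63x + 63y
x(38 - 63) = y(63 - 81)
x/y = (81 - 63)/(63 - 38) = 18/25
Simplify: 18:25
= 18:25

18:25


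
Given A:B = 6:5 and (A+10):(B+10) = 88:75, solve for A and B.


Let A = 6k, B = 5k.
(6k + 10) / (5k + 10) = 88/75
Cross-multiply: 75(6k + 10) = 88(5k + 10)
450k + 750 = 440k + 880
450k - 440k = 880 - 750
10k = 130
k = 130/10 = 13
A = 6×13 = 78, B = 5×13 = 65
= A = 78, B = 65

A = 78, B = 65


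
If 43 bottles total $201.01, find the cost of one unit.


Unit rate = total / quantity
= 201.01 / 43
= $4.67 per unit

$4.67 per unit


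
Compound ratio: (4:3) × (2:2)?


Compound ratio = (4×2) : (3×2)
= 8:6
GCD = 2
= 4:3

4:3


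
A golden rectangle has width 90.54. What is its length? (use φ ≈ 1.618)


φ = (1 + √5) / 2 ≈ 1.618
Length = width × φ = 90.54 × 1.618 = 146.49372
≈ 146.49

146.49


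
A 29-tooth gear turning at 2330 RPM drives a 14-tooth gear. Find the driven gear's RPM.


Gear ratio = 29:14 = 29:14
RPM_B = RPM_A × (teeth_A / teeth_B)
= 2330 × (29/14)
= 4826.4 RPM

4826.4 RPM


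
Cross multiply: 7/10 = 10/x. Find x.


Cross multiply: 7 × x = 10 × 10
7x = 100
x = 100 / 7
= 14.29

14.29


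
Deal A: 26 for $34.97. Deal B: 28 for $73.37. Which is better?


Deal A: $34.97/26 = $1.3450/unit
Deal B: $73.37/28 = $2.6204/unit
A is cheaper per unit
= Deal A

Deal A


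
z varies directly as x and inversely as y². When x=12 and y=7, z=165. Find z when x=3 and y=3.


z = k·x/y²
Solve for k using the known point: k = z·y²/x = 165×49/12 = 8085/12 = 673.7500
Now evaluate at x=3, y=3:
z = k × 3 / 9 = (8085 × 3) / (12 × 9) = 24255/108
≈ 224.5833

224.5833


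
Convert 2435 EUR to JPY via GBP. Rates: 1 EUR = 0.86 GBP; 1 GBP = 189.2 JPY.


Step 1: 2435 EUR × 0.86 = 2094.10 GBP
Step 2: 2094.10 GBP × 189.2 = 396203.72 JPY
Implied rate EUR→JPY = 0.86 × 189.2 = 162.7120
= 396203.72 JPY

396203.72 JPY


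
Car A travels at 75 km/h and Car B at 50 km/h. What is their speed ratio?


Ratio = 75:50
GCD = 25
Simplified = 3:2
Time ratio (same distance) = 2:3
Speed ratio = 3:2

3:2


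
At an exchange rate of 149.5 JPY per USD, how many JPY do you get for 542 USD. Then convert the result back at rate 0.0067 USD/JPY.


Amount × rate = 542 × 149.5 = 81029.00 JPY
Round-trip: 81029.00 × 0.0067 = 542.89 USD
= 81029.00 JPY, then 542.89 USD

81029.00 JPY, then 542.89 USD


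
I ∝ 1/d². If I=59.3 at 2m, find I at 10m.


I₁d₁² = I₂d₂²
I₂ = I₁ × (d₁/d₂)²
= 59.3 × (2/10)²
= 59.3 × 4/100
= 237.2/100
= 2.3720

2.3720


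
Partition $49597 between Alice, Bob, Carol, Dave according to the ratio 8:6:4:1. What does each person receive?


Total parts = 8 + 6 + 4 + 1 = 19
Alice: 49597 × 8/19 = 20882.95
Bob: 49597 × 6/19 = 15662.21
Carol: 49597 × 4/19 = 10441.47
Dave: 49597 × 1/19 = 2610.37
= Alice: $20882.95, Bob: $15662.21, Carol: $10441.47, Dave: $2610.37

Alice: $20882.95, Bob: $15662.21, Carol: $10441.47, Dave: $2610.37


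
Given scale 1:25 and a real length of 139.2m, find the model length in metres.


Model size = real / scale
= 139.2 / 25
= 5.5680 m

5.5680 m


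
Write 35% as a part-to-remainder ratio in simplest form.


35% means 35 parts out of 100; remainder = 65
Part : remainder = 35:65
GCD = 5
= 7:13

7:13


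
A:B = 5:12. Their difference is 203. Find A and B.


Let A = 5k, B = 12k.
12k - 5k = 203
7k = 203 → k = 203/7 = 29
A = 5×29 = 145, B = 12×29 = 348
= A = 145, B = 348

A = 145, B = 348


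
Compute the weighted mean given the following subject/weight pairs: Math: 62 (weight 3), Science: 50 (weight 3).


Numerator = 62×3 + 50×3
= 186 + 150
= 336
Total weight = 6
Weighted avg = 336/6
= 56.00

56.00


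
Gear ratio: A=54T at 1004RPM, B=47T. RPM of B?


Gear ratio = 54:47 = 54:47
RPM_B = RPM_A × (teeth_A / teeth_B)
= 1004 × (54/47)
= 1153.5 RPM

1153.5 RPM


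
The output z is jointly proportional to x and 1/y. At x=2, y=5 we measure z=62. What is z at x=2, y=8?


z = k·x/y
Solve for k using the known point: k = z·y/x = 62×5/2 = 310/2 = 155.0000
Now evaluate at x=2, y=8:
z = k × 2 / 8 = (310 × 2) / (2 × 8) = 620/16
= 38.7500

38.7500


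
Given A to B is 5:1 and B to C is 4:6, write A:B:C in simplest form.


Match B: multiply A:B by 4 → 20:4
Multiply B:C by 1 → 4:6
Combined: 20:4:6
GCD = 2
= 10:2:3

10:2:3


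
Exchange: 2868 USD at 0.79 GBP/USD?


Amount × rate = 2868 × 0.79
= 2265.72 GBP

2265.72 GBP


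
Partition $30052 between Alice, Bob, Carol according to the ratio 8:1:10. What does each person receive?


Total parts = 8 + 1 + 10 = 19
Alice: 30052 × 8/19 = 12653.47
Bob: 30052 × 1/19 = 1581.68
Carol: 30052 × 10/19 = 15816.84
= Alice: $12653.47, Bob: $1581.68, Carol: $15816.84

Alice: $12653.47, Bob: $1581.68, Carol: $15816.84


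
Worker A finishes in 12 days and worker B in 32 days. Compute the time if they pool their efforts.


Rate of A = 1/12 per day
Rate of B = 1/32 per day
Combined rate = 1/12 + 1/32 = 44/384 ≈ 0.1146 per day
Days = 1 / combined rate = 384/44
≈ 8.73 days

8.73 days


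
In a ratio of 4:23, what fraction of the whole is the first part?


Total parts = 4 + 23 = 27
First part: 4/27 = 4/27
= 4/27

4/27


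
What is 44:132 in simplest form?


GCD(44, 132) = 44
44/44 : 132/44
= 1:3

1:3


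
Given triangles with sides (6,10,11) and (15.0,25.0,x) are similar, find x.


Scale factor = 15.0/6 = 2.5
Missing side = 11 × 2.5
= 27.5

27.5


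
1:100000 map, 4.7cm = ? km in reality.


Real distance = map distance × scale
= 4.7cm × 100000
= 470000 cm = 4700.0 m
= 4.700 km

4.700 km


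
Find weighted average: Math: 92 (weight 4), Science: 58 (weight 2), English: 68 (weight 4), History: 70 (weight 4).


Numerator = 92×4 + 58×2 + 68×4 + 70×4
= 368 + 116 + 272 + 280
= 1036
Total weight = 14
Weighted avg = 1036/14
= 74.00

74.00


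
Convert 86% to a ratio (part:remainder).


86% means 86 parts out of 100; remainder = 14
Part : remainder = 86:14
GCD = 2
= 43:7

43:7


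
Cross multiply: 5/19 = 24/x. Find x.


Cross multiply: 5 × x = 19 × 24
5x = 456
x = 456 / 5
= 91.20

91.20


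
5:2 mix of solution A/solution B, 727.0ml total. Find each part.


Total parts = 5 + 2 = 7
solution A: 727.0 × 5/7 = 519.3ml
solution B: 727.0 × 2/7 = 207.7ml
= 519.3ml and 207.7ml

519.3ml and 207.7ml


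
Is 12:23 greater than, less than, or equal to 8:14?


12/23 = 0.5217
8/14 = 0.5714
0.5217 < 0.5714, so 12:23 is less
= less than

less than


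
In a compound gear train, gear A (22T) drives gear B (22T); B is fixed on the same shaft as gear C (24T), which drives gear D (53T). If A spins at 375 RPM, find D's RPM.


Stage 1: RPM_B = RPM_A × t_A/t_B = 375 × 22/22 = 8250/22 = 375.00
B and C share a shaft → RPM_C = RPM_B
Stage 2: RPM_D = RPM_C × t_C/t_D = RPM_A × (t_A×t_C)/(t_B×t_D)
Overall ratio = (22×24)/(22×53) = 528/1166
RPM_D = 375 × 528/1166 = 198000/1166
≈ 169.81 RPM

169.81 RPM


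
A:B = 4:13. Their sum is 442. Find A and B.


Let A = 4k, B = 13k.
4k + 13k = 442
17k = 442 → k = 442/17 = 26
A = 4×26 = 104, B = 13×26 = 338
= A = 104, B = 338

A = 104, B = 338


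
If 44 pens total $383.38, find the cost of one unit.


Unit rate = total / quantity
= 383.38 / 44
= $8.71 per unit

$8.71 per unit


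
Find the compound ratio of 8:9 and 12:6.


Compound ratio = (8×12) : (9×6)
= 96:54
GCD = 6
= 16:9

16:9


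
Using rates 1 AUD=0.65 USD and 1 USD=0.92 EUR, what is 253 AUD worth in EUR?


Step 1: 253 AUD × 0.65 = 164.45 USD
Step 2: 164.45 USD × 0.92 = 151.29 EUR
Implied rate AUD→EUR = 0.65 × 0.92 = 0.5980
= 151.29 EUR

151.29 EUR


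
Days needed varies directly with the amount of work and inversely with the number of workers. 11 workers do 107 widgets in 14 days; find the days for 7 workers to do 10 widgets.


Days ∝ work / workers, so d₂ = d₁ × (m₁/m₂) × (w₂/w₁)
Workers factor (inverse): 11/7 ≈ 1.5714
Work factor (direct): 10/107 ≈ 0.0935
d₂ = 14 × 11/7 × 10/107 = (14 × 11 × 10) / (7 × 107) = 1540/749
≈ 2.06 days

2.06 days


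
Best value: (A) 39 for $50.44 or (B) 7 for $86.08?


Deal A: $50.44/39 = $1.2933/unit
Deal B: $86.08/7 = $12.2971/unit
A is cheaper per unit
= Deal A

Deal A


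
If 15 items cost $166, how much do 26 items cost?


Direct proportion: y/x = constant
k = 166/15 ≈ 11.0667
y₂ = k × 26 = 166 × 26 / 15 = 4316/15
≈ 287.73

287.73


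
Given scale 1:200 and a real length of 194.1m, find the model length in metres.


Model size = real / scale
= 194.1 / 200
= 0.9705 m

0.9705 m


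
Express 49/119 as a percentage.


Percentage = (part / whole) × 100
= (49 / 119) × 100
≈ 41.18%

41.18%


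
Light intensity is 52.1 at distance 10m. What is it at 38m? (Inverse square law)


I₁d₁² = I₂d₂²
I₂ = I₁ × (d₁/d₂)²
= 52.1 × (10/38)²
= 52.1 × 100/1444
= 5210/1444
≈ 3.6080

3.6080


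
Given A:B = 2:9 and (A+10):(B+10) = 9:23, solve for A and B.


Let A = 2k, B = 9k.
(2k + 10) / (9k + 10) = 9/23
Cross-multiply: 23(2k + 10) = 9(9k + 10)
46k + 230 = 81k + 90
46k - 81k = 90 - 230
-35k = -140
k = -140/-35 = 4
A = 2×4 = 8, B = 9×4 = 36
= A = 8, B = 36

A = 8, B = 36


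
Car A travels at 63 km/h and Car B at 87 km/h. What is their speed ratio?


Ratio = 63:87
GCD = 3
Simplified = 21:29
Time ratio (same distance) = 29:21
Speed ratio = 21:29

21:29


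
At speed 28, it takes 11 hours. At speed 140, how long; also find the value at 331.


Inverse proportion: x × y = constant
k = 28 × 11 = 308
At x=140: k/140 = 2.20
At x=331: k/331 = 0.93
= 2.20 and 0.93

2.20 and 0.93


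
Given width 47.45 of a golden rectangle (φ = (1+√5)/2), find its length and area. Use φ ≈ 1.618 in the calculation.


φ = (1 + √5) / 2 ≈ 1.618
Length = width × φ = 47.45 × 1.618 = 76.7741
≈ 76.77
Area = width × length = 47.45 × 76.7741 = 3642.931045 ≈ 3642.93
= Length: 76.77, Area: 3642.93

Length: 76.77, Area: 3642.93


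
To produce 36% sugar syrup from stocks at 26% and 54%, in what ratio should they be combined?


Let x parts of 26% mix with y parts of 54%.
26x + 54y = 36(x + y)
26x + 54y = 36x + 36y
x(26 - 36) = y(36 - 54)
x/y = (54 - 36)/(36 - 26) = 18/10
Simplify: 9:5
= 9:5

9:5


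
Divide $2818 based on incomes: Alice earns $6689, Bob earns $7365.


Total income = 6689 + 7365 = $14054
Alice: $2818 × 6689/14054 = $1341.23
Bob: $2818 × 7365/14054 = $1476.77
= Alice: $1341.23, Bob: $1476.77

Alice: $1341.23, Bob: $1476.77


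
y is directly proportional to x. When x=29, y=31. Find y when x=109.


Direct proportion: y/x = constant
k = 31/29 ≈ 1.0690
y₂ = k × 109 = 31 × 109 / 29 = 3379/29
≈ 116.52

116.52


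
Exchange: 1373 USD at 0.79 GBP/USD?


Amount × rate = 1373 × 0.79
= 1084.67 GBP

1084.67 GBP


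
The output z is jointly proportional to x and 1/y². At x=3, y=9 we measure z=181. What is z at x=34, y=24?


z = k·x/y²
Solve for k using the known point: k = z·y²/x = 181×81/3 = 14661/3 = 4887.0000
Now evaluate at x=34, y=24:
z = k × 34 / 576 = (14661 × 34) / (3 × 576) = 498474/1728
≈ 288.4688

288.4688


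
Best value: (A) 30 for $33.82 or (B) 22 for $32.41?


Deal A: $33.82/30 = $1.1273/unit
Deal B: $32.41/22 = $1.4732/unit
A is cheaper per unit
= Deal A

Deal A


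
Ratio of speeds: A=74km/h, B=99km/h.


Ratio = 74:99
GCD = 1
Simplified = 74:99
Time ratio (same distance) = 99:74
Speed ratio = 74:99

74:99


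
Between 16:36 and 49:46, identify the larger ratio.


16/36 = 0.4444
49/46 = 1.0652
0.4444 < 1.0652, so 16:36 is less
= 49:46

49:46


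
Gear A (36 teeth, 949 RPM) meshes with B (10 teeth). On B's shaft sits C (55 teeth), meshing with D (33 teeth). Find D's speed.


Stage 1: RPM_B = RPM_A × t_A/t_B = 949 × 36/10 = 34164/10 = 3416.40
B and C share a shaft → RPM_C = RPM_B
Stage 2: RPM_D = RPM_C × t_C/t_D = RPM_A × (t_A×t_C)/(t_B×t_D)
Overall ratio = (36×55)/(10×33) = 1980/330
RPM_D = 949 × 1980/330 = 1879020/330
= 5694.00 RPM

5694.00 RPM


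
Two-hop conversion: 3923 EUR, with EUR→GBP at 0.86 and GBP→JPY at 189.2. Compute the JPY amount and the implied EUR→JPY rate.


Step 1: 3923 EUR × 0.86 = 3373.78 GBP
Step 2: 3373.78 GBP × 189.2 = 638319.18 JPY
Implied rate EUR→JPY = 0.86 × 189.2 = 162.7120
= 638319.18 JPY; implied rate 162.7120 JPY/EUR

638319.18 JPY; implied rate 162.7120 JPY/EUR


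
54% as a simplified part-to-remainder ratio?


54% means 54 parts out of 100; remainder = 46
Part : remainder = 54:46
GCD = 2
= 27:23

27:23


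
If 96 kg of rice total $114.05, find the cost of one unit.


Unit rate = total / quantity
= 114.05 / 96
= $1.19 per unit

$1.19 per unit


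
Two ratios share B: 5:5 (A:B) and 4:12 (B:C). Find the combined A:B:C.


Match B: multiply A:B by 4 → 20:20
Multiply B:C by 5 → 20:60
Combined: 20:20:60
GCD = 20
= 1:1:3

1:1:3


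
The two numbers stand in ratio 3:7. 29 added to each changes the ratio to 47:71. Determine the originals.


Let A = 3k, B = 7k.
(3k + 29) / (7k + 29) = 47/71
Cross-multiply: 71(3k + 29) = 47(7k + 29)
213k + 2059 = 329k + 1363
213k - 329k = 1363 - 2059
-116k = -696
k = -696/-116 = 6
A = 3×6 = 18, B = 7×6 = 42
= A = 18, B = 42

A = 18, B = 42


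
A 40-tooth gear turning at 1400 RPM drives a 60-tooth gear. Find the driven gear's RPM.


Gear ratio = 40:60 = 2:3
RPM_B = RPM_A × (teeth_A / teeth_B)
= 1400 × (40/60)
= 933.3 RPM

933.3 RPM


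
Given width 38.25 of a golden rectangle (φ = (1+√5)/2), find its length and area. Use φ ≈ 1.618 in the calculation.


φ = (1 + √5) / 2 ≈ 1.618
Length = width × φ = 38.25 × 1.618 = 61.8885
≈ 61.89
Area = width × length = 38.25 × 61.8885 = 2367.235125 ≈ 2367.24
= Length: 61.89, Area: 2367.24

Length: 61.89, Area: 2367.24


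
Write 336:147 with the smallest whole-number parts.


GCD(336, 147) = 21
336/21 : 147/21
= 16:7

16:7


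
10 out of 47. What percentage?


Percentage = (part / whole) × 100
= (10 / 47) × 100
≈ 21.28%

21.28%


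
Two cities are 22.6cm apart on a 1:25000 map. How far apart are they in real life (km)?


Real distance = map distance × scale
= 22.6cm × 25000
= 565000 cm = 5650.0 m
= 5.650 km

5.650 km


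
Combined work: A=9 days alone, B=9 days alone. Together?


Rate of A = 1/9 per day
Rate of B = 1/9 per day
Combined rate = 1/9 + 1/9 = 18/81 ≈ 0.2222 per day
Days = 1 / combined rate = 81/18
= 4.50 days

4.50 days


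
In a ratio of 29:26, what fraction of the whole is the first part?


Total parts = 29 + 26 = 55
First part: 29/55 = 29/55
= 29/55

29/55


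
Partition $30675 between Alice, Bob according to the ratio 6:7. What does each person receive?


Total parts = 6 + 7 = 13
Alice: 30675 × 6/13 = 14157.69
Bob: 30675 × 7/13 = 16517.31
= Alice: $14157.69, Bob: $16517.31

Alice: $14157.69, Bob: $16517.31


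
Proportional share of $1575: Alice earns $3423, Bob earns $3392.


Total income = 3423 + 3392 = $6815
Alice: $1575 × 3423/6815 = $791.08
Bob: $1575 × 3392/6815 = $783.92
= Alice: $791.08, Bob: $783.92

Alice: $791.08, Bob: $783.92


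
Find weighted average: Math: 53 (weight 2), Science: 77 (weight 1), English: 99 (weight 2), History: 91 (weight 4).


Numerator = 53×2 + 77×1 + 99×2 + 91×4
= 106 + 77 + 198 + 364
= 745
Total weight = 9
Weighted avg = 745/9
= 82.78

82.78


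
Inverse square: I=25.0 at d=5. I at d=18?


I₁d₁² = I₂d₂²
I₂ = I₁ × (d₁/d₂)²
= 25.0 × (5/18)²
= 25.0 × 25/324
= 625/324
≈ 1.9290

1.9290


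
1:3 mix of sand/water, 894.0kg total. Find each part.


Total parts = 1 + 3 = 4
sand: 894.0 × 1/4 = 223.5kg
water: 894.0 × 3/4 = 670.5kg
= 223.5kg and 670.5kg

223.5kg and 670.5kg


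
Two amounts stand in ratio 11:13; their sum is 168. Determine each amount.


Let A = 11k, B = 13k.
11k + 13k = 168
24k = 168 → k = 168/24 = 7
A = 11×7 = 77, B = 13×7 = 91
= A = 77, B = 91

A = 77, B = 91


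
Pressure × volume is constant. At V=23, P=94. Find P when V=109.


Inverse proportion: x × y = constant
k = 23 × 94 = 2162
y₂ = k / 109 = 2162 / 109
= 19.83

19.83


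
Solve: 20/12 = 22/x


Cross multiply: 20 × x = 12 × 22
20x = 264
x = 264 / 20
= 13.20

13.20


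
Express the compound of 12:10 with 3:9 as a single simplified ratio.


Compound ratio = (12×3) : (10×9)
= 36:90
GCD = 18
= 2:5

2:5


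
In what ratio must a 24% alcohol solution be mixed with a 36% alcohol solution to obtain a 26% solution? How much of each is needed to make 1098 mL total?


Let x parts of 24% mix with y parts of 36%.
24x + 36y = 26(x + y)
24x + 36y = 26x + 26y
x(24 - 26) = y(26 - 36)
x/y = (36 - 26)/(26 - 24) = 10/2
Simplify: 5:1
Total parts = 6; one part = 1098/6 = 183.00 mL
24% solution: 5×183.00 = 915.00 mL
36% solution: 1×183.00 = 183.00 mL
= ratio 5:1; 915.00 mL and 183.00 mL

ratio 5:1; 915.00 mL and 183.00 mL


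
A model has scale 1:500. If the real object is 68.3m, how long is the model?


Model size = real / scale
= 68.3 / 500
= 0.1366 m

0.1366 m


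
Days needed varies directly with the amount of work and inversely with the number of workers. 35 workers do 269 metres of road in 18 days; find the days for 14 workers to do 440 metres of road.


Days ∝ work / workers, so d₂ = d₁ × (m₁/m₂) × (w₂/w₁)
Workers factor (inverse): 35/14 = 2.5000
Work factor (direct): 440/269 ≈ 1.6357
d₂ = 18 × 35/14 × 440/269 = (18 × 35 × 440) / (14 × 269) = 277200/3766
≈ 73.61 days

73.61 days


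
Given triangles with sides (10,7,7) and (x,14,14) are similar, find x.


Scale factor = 14/7 = 2
Missing side = 10 × 2
= 20.0

20.0


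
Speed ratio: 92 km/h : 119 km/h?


Ratio = 92:119
GCD = 1
Simplified = 92:119
Time ratio (same distance) = 119:92
Speed ratio = 92:119

92:119


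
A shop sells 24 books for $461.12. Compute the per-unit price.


Unit rate = total / quantity
= 461.12 / 24
= $19.21 per unit

$19.21 per unit


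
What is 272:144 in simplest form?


GCD(272, 144) = 16
272/16 : 144/16
= 17:9

17:9


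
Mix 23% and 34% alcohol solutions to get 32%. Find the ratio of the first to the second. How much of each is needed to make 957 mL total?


Let x parts of 23% mix with y parts of 34%.
23x + 34y = 32(x + y)
23x + 34y = 32x + 32y
x(23 - 32) = y(32 - 34)
x/y = (34 - 32)/(32 - 23) = 2/9
Simplify: 2:9
Total parts = 11; one part = 957/11 = 87.00 mL
23% solution: 2×87.00 = 174.00 mL
34% solution: 9×87.00 = 783.00 mL
= ratio 2:9; 174.00 mL and 783.00 mL

ratio 2:9; 174.00 mL and 783.00 mL


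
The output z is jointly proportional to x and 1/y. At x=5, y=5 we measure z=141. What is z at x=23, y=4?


z = k·x/y
Solve for k using the known point: k = z·y/x = 141×5/5 = 705/5 = 141.0000
Now evaluate at x=23, y=4:
z = k × 23 / 4 = (705 × 23) / (5 × 4) = 16215/20
= 810.7500

810.7500


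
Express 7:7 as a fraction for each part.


Total parts = 7 + 7 = 14
First part: 7/14 = 1/2
Second part: 7/14 = 1/2
= 1/2 and 1/2

1/2 and 1/2


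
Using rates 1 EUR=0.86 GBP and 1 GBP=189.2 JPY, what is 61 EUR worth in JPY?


Step 1: 61 EUR × 0.86 = 52.46 GBP
Step 2: 52.46 GBP × 189.2 = 9925.43 JPY
Implied rate EUR→JPY = 0.86 × 189.2 = 162.7120
= 9925.43 JPY

9925.43 JPY


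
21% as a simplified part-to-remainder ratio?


21% means 21 parts out of 100; remainder = 79
Part : remainder = 21:79
GCD = 1
= 21:79

21:79


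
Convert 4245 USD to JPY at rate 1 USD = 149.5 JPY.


Amount × rate = 4245 × 149.5
= 634627.50 JPY

634627.50 JPY


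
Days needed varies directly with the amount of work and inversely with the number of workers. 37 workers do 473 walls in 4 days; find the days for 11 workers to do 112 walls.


Days ∝ work / workers, so d₂ = d₁ × (m₁/m₂) × (w₂/w₁)
Workers factor (inverse): 37/11 ≈ 3.3636
Work factor (direct): 112/473 ≈ 0.2368
d₂ = 4 × 37/11 × 112/473 = (4 × 37 × 112) / (11 × 473) = 16576/5203
≈ 3.19 days

3.19 days


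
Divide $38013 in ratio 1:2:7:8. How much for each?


Total parts = 1 + 2 + 7 + 8 = 18
Part 1: 38013 × 1/18 = 2111.83
Part 2: 38013 × 2/18 = 4223.67
Part 3: 38013 × 7/18 = 14782.83
Part 4: 38013 × 8/18 = 16894.67
= Part 1: $2111.83, Part 2: $4223.67, Part 3: $14782.83, Part 4: $16894.67

Part 1: $2111.83, Part 2: $4223.67, Part 3: $14782.83, Part 4: $16894.67


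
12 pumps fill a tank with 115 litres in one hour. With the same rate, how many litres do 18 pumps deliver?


Direct proportion: y/x = constant
k = 115/12 ≈ 9.5833
y₂ = k × 18 = 115 × 18 / 12 = 2070/12
= 172.50

172.50


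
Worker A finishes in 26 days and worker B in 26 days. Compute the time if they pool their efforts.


Rate of A = 1/26 per day
Rate of B = 1/26 per day
Combined rate = 1/26 + 1/26 = 52/676 ≈ 0.0769 per day
Days = 1 / combined rate = 676/52
= 13.00 days

13.00 days


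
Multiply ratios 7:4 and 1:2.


Compound ratio = (7×1) : (4×2)
= 7:8
GCD = 1
= 7:8

7:8


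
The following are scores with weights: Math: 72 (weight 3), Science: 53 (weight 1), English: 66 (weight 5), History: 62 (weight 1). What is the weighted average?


Numerator = 72×3 + 53×1 + 66×5 + 62×1
= 216 + 53 + 330 + 62
= 661
Total weight = 10
Weighted avg = 661/10
= 66.10

66.10


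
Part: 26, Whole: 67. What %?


Percentage = (part / whole) × 100
= (26 / 67) × 100
≈ 38.81%

38.81%


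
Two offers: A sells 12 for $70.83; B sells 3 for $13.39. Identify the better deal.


Deal A: $70.83/12 = $5.9025/unit
Deal B: $13.39/3 = $4.4633/unit
B is cheaper per unit
= Deal B

Deal B


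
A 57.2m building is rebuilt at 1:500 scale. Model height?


Model size = real / scale
= 57.2 / 500
= 0.1144 m

0.1144 m


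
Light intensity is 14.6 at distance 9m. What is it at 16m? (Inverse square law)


I₁d₁² = I₂d₂²
I₂ = I₁ × (d₁/d₂)²
= 14.6 × (9/16)²
= 14.6 × 81/256
= 1182.6/256
≈ 4.6195

4.6195
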